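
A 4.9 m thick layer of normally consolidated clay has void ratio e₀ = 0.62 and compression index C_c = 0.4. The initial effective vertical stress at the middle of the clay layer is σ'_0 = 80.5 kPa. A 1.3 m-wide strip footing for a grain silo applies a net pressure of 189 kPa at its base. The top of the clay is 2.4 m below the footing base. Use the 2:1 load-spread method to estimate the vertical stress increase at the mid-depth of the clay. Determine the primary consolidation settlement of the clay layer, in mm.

S_c ≈ 212 mm

Mid-depth of clay below the footing base: z = 2.4 + 4.9/2 = 4.85 m.
Stress increase at mid-clay by the 2:1 spreading method:
Δσ = qB/(B+z) = 189×1.3/(1.3+4.85) = 39.951 kPa
Final effective stress: σ'_f = σ'_0 + Δσ = 80.5 + 39.951 = 120.45 kPa.
Normally consolidated clay, so the full stress increment lies on the virgin compression line:
S_c = C_c·H/(1+e₀)·log₁₀(σ'_f/σ'_0) = 0.4×4.9/(1+0.62)×log₁₀(120.45/80.5)
    = 1.2099 × 0.17501 = 0.2117 m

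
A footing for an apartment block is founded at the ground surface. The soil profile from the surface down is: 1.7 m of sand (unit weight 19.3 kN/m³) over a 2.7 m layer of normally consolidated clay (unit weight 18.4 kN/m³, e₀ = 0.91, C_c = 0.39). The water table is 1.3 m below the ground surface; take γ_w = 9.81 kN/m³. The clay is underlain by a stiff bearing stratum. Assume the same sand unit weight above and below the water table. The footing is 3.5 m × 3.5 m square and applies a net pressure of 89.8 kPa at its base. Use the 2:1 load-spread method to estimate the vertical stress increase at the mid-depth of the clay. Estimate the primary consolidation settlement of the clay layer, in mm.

S_c ≈ 117 mm

Mid-depth of clay below the ground surface: z = 1.7 + 2.7/2 = 3.05 m.
Total vertical stress at mid-clay: σ_v = 19.3×1.7 + 18.4×1.35 = 57.65 kPa.
Pore pressure: u = 9.81×(3.05 − 1.3) = 17.168 kPa.
Initial effective stress: σ'_0 = σ_v − u = 57.65 − 17.168 = 40.482 kPa.
Stress increase at mid-clay by the 2:1 spreading method:
Δσ = qBL/((B+z)(L+z)) = 89.8×3.5×3.5/((3.5+3.05)(3.5+3.05)) = 25.641 kPa
Final effective stress: σ'_f = σ'_0 + Δσ = 40.482 + 25.641 = 66.123 kPa.
Normally consolidated clay, so the full stress increment lies on the virgin compression line:
S_c = C_c·H/(1+e₀)·log₁₀(σ'_f/σ'_0) = 0.39×2.7/(1+0.91)×log₁₀(66.123/40.482)
    = 0.55131 × 0.21309 = 0.1175 m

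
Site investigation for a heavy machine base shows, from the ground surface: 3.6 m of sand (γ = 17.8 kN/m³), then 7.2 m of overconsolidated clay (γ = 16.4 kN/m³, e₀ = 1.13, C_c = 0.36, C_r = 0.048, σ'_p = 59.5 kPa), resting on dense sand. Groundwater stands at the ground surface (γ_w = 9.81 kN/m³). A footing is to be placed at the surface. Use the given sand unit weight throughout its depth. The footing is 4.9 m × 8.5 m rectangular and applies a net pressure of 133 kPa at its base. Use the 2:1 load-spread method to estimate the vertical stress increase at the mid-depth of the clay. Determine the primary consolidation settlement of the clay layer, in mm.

Mid-depth of clay below the ground surface: z = 3.6 + 7.2/2 = 7.2 m.
Total vertical stress at mid-clay: σ_v = 17.8×3.6 + 16.4×3.6 = 123.12 kPa.
Pore pressure: u = 9.81×(7.2 − 0) = 70.632 kPa.
Initial effective stress: σ'_0 = σ_v − u = 123.12 − 70.632 = 52.488 kPa.
Stress increase at mid-clay by the 2:1 spreading method:
Δσ = qBL/((B+z)(L+z)) = 133×4.9×8.5/((4.9+7.2)(8.5+7.2)) = 29.16 kPa
Final effective stress: σ'_f = 52.488 + 29.16 = 81.648 kPa.
σ'_f = 81.648 > σ'_p = 59.5 kPa, so the stress path crosses the preconsolidation pressure — recompression up to σ'_p, then virgin compression beyond:
S_c = H/(1+e₀)·[C_r·log₁₀(σ'_p/σ'_0) + C_c·log₁₀(σ'_f/σ'_p)]
    = 7.2/2.13 × [0.048×log₁₀(59.5/52.488) + 0.36×log₁₀(81.648/59.5)]
    = 3.3803 × [0.0026139 + 0.049474] = 0.1761 m

S_c ≈ 176 mm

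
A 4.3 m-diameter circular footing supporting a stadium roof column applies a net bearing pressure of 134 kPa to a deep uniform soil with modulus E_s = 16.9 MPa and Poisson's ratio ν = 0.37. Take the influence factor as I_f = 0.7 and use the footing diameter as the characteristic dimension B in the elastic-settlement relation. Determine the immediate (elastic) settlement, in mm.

S_e ≈ 20.6 mm

Immediate (elastic) settlement: S_e = q·B·(1−ν²)/E_s · I_f.
E_s = 16.9 MPa = 16900 kPa.
S_e = 134 × 4.3 × (1 − 0.37²) / 16900 × 0.7
    = 134 × 4.3 × 0.8631 / 16900 × 0.7
    = 0.0206 m = 20.6 mm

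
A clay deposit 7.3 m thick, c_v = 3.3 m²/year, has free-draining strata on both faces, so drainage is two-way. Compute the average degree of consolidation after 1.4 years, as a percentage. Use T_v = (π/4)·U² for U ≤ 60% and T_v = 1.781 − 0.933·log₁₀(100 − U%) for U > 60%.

Drainage path length: H_d = H/2 = 3.65 m (double drainage).
T_v = c_v·t/H_d² = 3.3×1.4/3.65² = 0.34678.
T_v = 0.34678 corresponds to the U > 60% branch:
U = 1 − 10^((1.781 − T_v)/0.933)/100 = 0.6555

U ≈ 65.5 %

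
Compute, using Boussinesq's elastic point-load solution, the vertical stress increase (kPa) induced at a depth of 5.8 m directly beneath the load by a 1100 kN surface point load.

Boussinesq vertical stress below a point load on an elastic half-space:
Δσ_z = 3P/(2πz²) · [1 + (r/z)²]^(−5/2)
r/z = 0/5.8 = 0; [1+(r/z)²]^(−5/2) = 1.
Δσ_z = 3×1100/(2π×5.8²) × 1 = 15.613 × 1 = 15.61 kPa

Δσ_z ≈ 15.6 kPa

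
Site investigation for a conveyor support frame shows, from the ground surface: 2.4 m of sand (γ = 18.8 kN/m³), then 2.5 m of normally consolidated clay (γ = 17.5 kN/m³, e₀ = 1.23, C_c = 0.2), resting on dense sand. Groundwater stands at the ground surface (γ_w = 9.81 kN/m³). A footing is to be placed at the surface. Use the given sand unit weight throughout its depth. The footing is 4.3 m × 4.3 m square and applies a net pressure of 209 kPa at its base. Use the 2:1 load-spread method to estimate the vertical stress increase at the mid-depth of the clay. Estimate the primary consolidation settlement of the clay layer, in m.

S_c ≈ 0.106 m

Mid-depth of clay below the ground surface: z = 2.4 + 2.5/2 = 3.65 m.
Total vertical stress at mid-clay: σ_v = 18.8×2.4 + 17.5×1.25 = 66.995 kPa.
Pore pressure: u = 9.81×(3.65 − 0) = 35.806 kPa.
Initial effective stress: σ'_0 = σ_v − u = 66.995 − 35.806 = 31.189 kPa.
Stress increase at mid-clay by the 2:1 spreading method:
Δσ = qBL/((B+z)(L+z)) = 209×4.3×4.3/((4.3+3.65)(4.3+3.65)) = 61.143 kPa
Final effective stress: σ'_f = σ'_0 + Δσ = 31.189 + 61.143 = 92.332 kPa.
Normally consolidated clay, so the full stress increment lies on the virgin compression line:
S_c = C_c·H/(1+e₀)·log₁₀(σ'_f/σ'_0) = 0.2×2.5/(1+1.23)×log₁₀(92.332/31.189)
    = 0.22422 × 0.47135 = 0.1057 m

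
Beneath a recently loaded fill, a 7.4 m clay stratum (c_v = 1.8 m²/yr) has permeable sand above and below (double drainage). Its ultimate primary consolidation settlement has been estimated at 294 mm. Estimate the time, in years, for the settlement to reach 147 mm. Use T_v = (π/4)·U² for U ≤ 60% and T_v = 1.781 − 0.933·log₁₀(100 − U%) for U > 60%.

Drainage path length: H_d = H/2 = 3.7 m (double drainage).
U = S(t)/S_ult = 147/294 = 0.5.
U ≤ 60%: T_v = (π/4)·U² = (π/4)×0.5² = 0.19635.
t = T_v·H_d²/c_v = 0.19635×3.7²/1.8 = 1.493 years.

t ≈ 1.49 years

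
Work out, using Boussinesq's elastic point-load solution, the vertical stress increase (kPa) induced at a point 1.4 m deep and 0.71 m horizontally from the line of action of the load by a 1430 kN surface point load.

Boussinesq vertical stress below a point load on an elastic half-space:
Δσ_z = 3P/(2πz²) · [1 + (r/z)²]^(−5/2)
r/z = 0.71/1.4 = 0.50714; [1+(r/z)²]^(−5/2) = 0.56428.
Δσ_z = 3×1430/(2π×1.4²) × 0.56428 = 348.35 × 0.56428 = 196.6 kPa

Δσ_z ≈ 197 kPa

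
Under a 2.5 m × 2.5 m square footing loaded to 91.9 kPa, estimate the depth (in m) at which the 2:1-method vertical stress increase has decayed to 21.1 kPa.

z ≈ 2.72 m

2:1 spreading — at depth z the loaded area has grown by z in each plan dimension:
qB²/(B+z)² = Δσ_z ⇒ z = B(√(q/Δσ_z) − 1) = 2.5×(√(91.9/21.1) − 1) = 2.717 m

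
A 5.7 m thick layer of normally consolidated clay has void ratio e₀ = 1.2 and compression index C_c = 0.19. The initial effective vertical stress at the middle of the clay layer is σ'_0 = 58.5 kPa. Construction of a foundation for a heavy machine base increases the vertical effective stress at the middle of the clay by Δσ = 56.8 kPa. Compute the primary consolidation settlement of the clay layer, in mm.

Final effective stress: σ'_f = σ'_0 + Δσ = 58.5 + 56.8 = 115.3 kPa.
Normally consolidated clay, so the full stress increment lies on the virgin compression line:
S_c = C_c·H/(1+e₀)·log₁₀(σ'_f/σ'_0) = 0.19×5.7/(1+1.2)×log₁₀(115.3/58.5)
    = 0.49227 × 0.29467 = 0.1451 m

S_c ≈ 145 mm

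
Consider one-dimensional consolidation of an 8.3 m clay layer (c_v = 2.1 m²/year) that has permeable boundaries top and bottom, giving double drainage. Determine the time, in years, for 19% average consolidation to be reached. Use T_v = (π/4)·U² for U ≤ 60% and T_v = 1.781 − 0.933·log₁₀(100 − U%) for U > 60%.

t ≈ 0.233 years

Drainage path length: H_d = H/2 = 4.15 m (double drainage).
U ≤ 60%: T_v = (π/4)·U² = (π/4)×0.19² = 0.028353.
t = T_v·H_d²/c_v = 0.028353×4.15²/2.1 = 0.2325 years.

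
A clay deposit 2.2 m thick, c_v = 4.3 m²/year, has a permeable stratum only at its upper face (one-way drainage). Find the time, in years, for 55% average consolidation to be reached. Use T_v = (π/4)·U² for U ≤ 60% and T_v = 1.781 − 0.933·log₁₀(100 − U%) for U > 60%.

Drainage path length: H_d = H = 2.2 m (single drainage).
U ≤ 60%: T_v = (π/4)·U² = (π/4)×0.55² = 0.23758.
t = T_v·H_d²/c_v = 0.23758×2.2²/4.3 = 0.2674 years.

t ≈ 0.267 years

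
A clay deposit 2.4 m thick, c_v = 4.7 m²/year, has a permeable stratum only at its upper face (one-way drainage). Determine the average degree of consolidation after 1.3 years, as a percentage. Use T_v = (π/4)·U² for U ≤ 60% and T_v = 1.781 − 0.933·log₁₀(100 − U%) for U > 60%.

Drainage path length: H_d = H = 2.4 m (single drainage).
T_v = c_v·t/H_d² = 4.7×1.3/2.4² = 1.0608.
T_v = 1.0608 corresponds to the U > 60% branch:
U = 1 − 10^((1.781 − T_v)/0.933)/100 = 0.9409

U ≈ 94.1 %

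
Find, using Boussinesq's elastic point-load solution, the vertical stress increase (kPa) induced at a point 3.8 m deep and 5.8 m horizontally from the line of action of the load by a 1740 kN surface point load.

Boussinesq vertical stress below a point load on an elastic half-space:
Δσ_z = 3P/(2πz²) · [1 + (r/z)²]^(−5/2)
r/z = 5.8/3.8 = 1.5263; [1+(r/z)²]^(−5/2) = 0.049432.
Δσ_z = 3×1740/(2π×3.8²) × 0.049432 = 57.534 × 0.049432 = 2.844 kPa

Δσ_z ≈ 2.84 kPa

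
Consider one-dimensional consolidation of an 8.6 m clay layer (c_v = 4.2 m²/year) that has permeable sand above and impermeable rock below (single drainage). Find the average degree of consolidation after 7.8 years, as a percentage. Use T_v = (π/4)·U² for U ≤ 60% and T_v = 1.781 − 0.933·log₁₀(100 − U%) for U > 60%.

Drainage path length: H_d = H = 8.6 m (single drainage).
T_v = c_v·t/H_d² = 4.2×7.8/8.6² = 0.44294.
T_v = 0.44294 corresponds to the U > 60% branch:
U = 1 − 10^((1.781 − T_v)/0.933)/100 = 0.7283

U ≈ 72.8 %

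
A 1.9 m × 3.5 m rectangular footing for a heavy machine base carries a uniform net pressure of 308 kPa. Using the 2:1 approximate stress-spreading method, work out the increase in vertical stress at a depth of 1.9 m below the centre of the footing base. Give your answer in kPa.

Δσ_z ≈ 99.8 kPa

By the 2:1 method the load spreads at 1 horizontal : 2 vertical, so at depth z the loaded area has grown by z in each plan dimension:
Δσ = qBL/((B+z)(L+z)) = 308×1.9×3.5/((1.9+1.9)(3.5+1.9)) = 99.815 kPa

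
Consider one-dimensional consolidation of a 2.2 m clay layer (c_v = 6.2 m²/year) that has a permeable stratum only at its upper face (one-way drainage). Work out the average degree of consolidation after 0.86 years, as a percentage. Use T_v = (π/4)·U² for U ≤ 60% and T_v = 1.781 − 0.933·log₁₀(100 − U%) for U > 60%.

U ≈ 94.7 %

Drainage path length: H_d = H = 2.2 m (single drainage).
T_v = c_v·t/H_d² = 6.2×0.86/2.2² = 1.1017.
T_v = 1.1017 corresponds to the U > 60% branch:
U = 1 − 10^((1.781 − T_v)/0.933)/100 = 0.9465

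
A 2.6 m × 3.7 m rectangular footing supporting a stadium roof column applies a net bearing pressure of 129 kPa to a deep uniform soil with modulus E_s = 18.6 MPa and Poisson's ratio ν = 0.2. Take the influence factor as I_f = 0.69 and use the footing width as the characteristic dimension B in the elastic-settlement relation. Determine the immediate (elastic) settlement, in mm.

S_e ≈ 11.9 mm

Immediate (elastic) settlement: S_e = q·B·(1−ν²)/E_s · I_f.
E_s = 18.6 MPa = 18600 kPa.
S_e = 129 × 2.6 × (1 − 0.2²) / 18600 × 0.69
    = 129 × 2.6 × 0.96 / 18600 × 0.69
    = 0.01194 m = 11.94 mm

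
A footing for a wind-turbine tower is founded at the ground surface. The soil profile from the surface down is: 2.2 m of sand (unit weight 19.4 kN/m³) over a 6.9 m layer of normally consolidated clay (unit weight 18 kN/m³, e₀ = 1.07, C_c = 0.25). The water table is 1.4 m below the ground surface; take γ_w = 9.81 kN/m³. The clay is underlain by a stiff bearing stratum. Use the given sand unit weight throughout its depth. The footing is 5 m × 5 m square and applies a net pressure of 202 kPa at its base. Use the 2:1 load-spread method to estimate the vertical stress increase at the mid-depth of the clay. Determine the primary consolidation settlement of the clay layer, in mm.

S_c ≈ 193 mm

Mid-depth of clay below the ground surface: z = 2.2 + 6.9/2 = 5.65 m.
Total vertical stress at mid-clay: σ_v = 19.4×2.2 + 18×3.45 = 104.78 kPa.
Pore pressure: u = 9.81×(5.65 − 1.4) = 41.693 kPa.
Initial effective stress: σ'_0 = σ_v − u = 104.78 − 41.693 = 63.087 kPa.
Stress increase at mid-clay by the 2:1 spreading method:
Δσ = qBL/((B+z)(L+z)) = 202×5×5/((5+5.65)(5+5.65)) = 44.524 kPa
Final effective stress: σ'_f = σ'_0 + Δσ = 63.087 + 44.524 = 107.61 kPa.
Normally consolidated clay, so the full stress increment lies on the virgin compression line:
S_c = C_c·H/(1+e₀)·log₁₀(σ'_f/σ'_0) = 0.25×6.9/(1+1.07)×log₁₀(107.61/63.087)
    = 0.83333 × 0.23191 = 0.1933 m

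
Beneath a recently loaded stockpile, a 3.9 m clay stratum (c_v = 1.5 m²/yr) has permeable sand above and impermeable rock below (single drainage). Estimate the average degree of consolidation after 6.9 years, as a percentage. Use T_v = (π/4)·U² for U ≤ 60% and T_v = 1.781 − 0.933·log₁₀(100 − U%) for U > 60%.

Drainage path length: H_d = H = 3.9 m (single drainage).
T_v = c_v·t/H_d² = 1.5×6.9/3.9² = 0.68047.
T_v = 0.68047 corresponds to the U > 60% branch:
U = 1 − 10^((1.781 − T_v)/0.933)/100 = 0.8488

U ≈ 84.9 %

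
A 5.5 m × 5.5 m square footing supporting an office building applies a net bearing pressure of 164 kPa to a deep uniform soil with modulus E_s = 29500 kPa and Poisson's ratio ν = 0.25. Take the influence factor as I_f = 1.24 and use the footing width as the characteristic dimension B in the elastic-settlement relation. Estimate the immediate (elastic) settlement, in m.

S_e ≈ 0.0355 m

Immediate (elastic) settlement: S_e = q·B·(1−ν²)/E_s · I_f.
S_e = 164 × 5.5 × (1 − 0.25²) / 29500 × 1.24
    = 164 × 5.5 × 0.9375 / 29500 × 1.24
    = 0.03554 m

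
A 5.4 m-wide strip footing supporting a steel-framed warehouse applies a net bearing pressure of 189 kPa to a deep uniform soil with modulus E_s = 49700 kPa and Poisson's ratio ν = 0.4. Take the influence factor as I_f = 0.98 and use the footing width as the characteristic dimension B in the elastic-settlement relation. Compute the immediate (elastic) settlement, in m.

Immediate (elastic) settlement: S_e = q·B·(1−ν²)/E_s · I_f.
S_e = 189 × 5.4 × (1 − 0.4²) / 49700 × 0.98
    = 189 × 5.4 × 0.84 / 49700 × 0.98
    = 0.0169 m

S_e ≈ 0.0169 m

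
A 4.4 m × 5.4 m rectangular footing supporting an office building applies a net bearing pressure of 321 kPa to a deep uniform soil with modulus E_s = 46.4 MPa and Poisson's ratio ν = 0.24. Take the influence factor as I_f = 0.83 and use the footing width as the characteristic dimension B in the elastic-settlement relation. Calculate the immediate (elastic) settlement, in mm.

Immediate (elastic) settlement: S_e = q·B·(1−ν²)/E_s · I_f.
E_s = 46.4 MPa = 46400 kPa.
S_e = 321 × 4.4 × (1 − 0.24²) / 46400 × 0.83
    = 321 × 4.4 × 0.9424 / 46400 × 0.83
    = 0.02381 m = 23.81 mm

S_e ≈ 23.8 mm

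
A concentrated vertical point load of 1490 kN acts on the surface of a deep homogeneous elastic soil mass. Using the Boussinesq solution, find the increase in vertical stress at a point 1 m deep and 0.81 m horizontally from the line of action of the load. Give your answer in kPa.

Boussinesq vertical stress below a point load on an elastic half-space:
Δσ_z = 3P/(2πz²) · [1 + (r/z)²]^(−5/2)
r/z = 0.81/1 = 0.81; [1+(r/z)²]^(−5/2) = 0.28332.
Δσ_z = 3×1490/(2π×1²) × 0.28332 = 711.42 × 0.28332 = 201.6 kPa

Δσ_z ≈ 202 kPa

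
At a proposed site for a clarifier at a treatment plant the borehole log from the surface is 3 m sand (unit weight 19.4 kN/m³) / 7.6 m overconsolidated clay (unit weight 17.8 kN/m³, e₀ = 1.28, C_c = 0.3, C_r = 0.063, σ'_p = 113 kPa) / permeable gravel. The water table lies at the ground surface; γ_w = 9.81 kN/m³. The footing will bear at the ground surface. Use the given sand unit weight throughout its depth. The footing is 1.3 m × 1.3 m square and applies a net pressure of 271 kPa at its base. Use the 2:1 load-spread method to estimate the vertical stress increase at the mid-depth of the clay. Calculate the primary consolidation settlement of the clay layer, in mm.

S_c ≈ 10.2 mm

Mid-depth of clay below the ground surface: z = 3 + 7.6/2 = 6.8 m.
Total vertical stress at mid-clay: σ_v = 19.4×3 + 17.8×3.8 = 125.84 kPa.
Pore pressure: u = 9.81×(6.8 − 0) = 66.708 kPa.
Initial effective stress: σ'_0 = σ_v − u = 125.84 − 66.708 = 59.132 kPa.
Stress increase at mid-clay by the 2:1 spreading method:
Δσ = qBL/((B+z)(L+z)) = 271×1.3×1.3/((1.3+6.8)(1.3+6.8)) = 6.9805 kPa
Final effective stress: σ'_f = 59.132 + 6.9805 = 66.112 kPa.
σ'_f = 66.112 ≤ σ'_p = 113 kPa, so the clay remains overconsolidated and only the recompression index applies:
S_c = C_r·H/(1+e₀)·log₁₀(σ'_f/σ'_0) = 0.063×7.6/2.28×log₁₀(66.112/59.132)
    = 0.21 × 0.048458 = 0.01018 m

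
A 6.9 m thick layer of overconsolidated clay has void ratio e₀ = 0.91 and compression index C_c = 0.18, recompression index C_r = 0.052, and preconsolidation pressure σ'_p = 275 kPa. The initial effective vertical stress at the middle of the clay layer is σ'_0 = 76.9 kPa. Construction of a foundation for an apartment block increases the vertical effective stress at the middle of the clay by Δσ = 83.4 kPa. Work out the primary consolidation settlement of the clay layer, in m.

S_c ≈ 0.0599 m

Final effective stress: σ'_f = 76.9 + 83.4 = 160.3 kPa.
σ'_f = 160.3 ≤ σ'_p = 275 kPa, so the clay remains overconsolidated and only the recompression index applies:
S_c = C_r·H/(1+e₀)·log₁₀(σ'_f/σ'_0) = 0.052×6.9/1.91×log₁₀(160.3/76.9)
    = 0.18786 × 0.31901 = 0.05993 m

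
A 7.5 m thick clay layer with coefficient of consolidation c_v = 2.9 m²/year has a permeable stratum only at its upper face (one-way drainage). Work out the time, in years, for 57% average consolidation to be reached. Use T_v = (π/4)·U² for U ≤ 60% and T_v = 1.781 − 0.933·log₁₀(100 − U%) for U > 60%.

t ≈ 4.95 years

Drainage path length: H_d = H = 7.5 m (single drainage).
U ≤ 60%: T_v = (π/4)·U² = (π/4)×0.57² = 0.25518.
t = T_v·H_d²/c_v = 0.25518×7.5²/2.9 = 4.95 years.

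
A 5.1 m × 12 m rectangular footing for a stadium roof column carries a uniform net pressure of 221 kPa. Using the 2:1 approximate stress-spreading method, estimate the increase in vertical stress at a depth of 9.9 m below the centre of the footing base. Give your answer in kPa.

By the 2:1 method the load spreads at 1 horizontal : 2 vertical, so at depth z the loaded area has grown by z in each plan dimension:
Δσ = qBL/((B+z)(L+z)) = 221×5.1×12/((5.1+9.9)(12+9.9)) = 41.173 kPa

Δσ_z ≈ 41.2 kPa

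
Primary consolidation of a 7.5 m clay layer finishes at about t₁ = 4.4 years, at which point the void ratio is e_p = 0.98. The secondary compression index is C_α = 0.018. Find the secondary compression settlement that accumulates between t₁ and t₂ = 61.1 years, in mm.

S_s ≈ 77.9 mm

Secondary compression: S_s = C_α·H/(1+e_p)·log₁₀(t₂/t₁)
S_s = 0.018×7.5/(1+0.98)×log₁₀(61.1/4.4)
    = 0.06818 × 1.143 = 0.0779 m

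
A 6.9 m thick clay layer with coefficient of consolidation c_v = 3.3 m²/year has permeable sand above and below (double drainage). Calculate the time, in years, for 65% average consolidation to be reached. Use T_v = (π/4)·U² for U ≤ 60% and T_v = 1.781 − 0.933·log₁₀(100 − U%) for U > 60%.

Drainage path length: H_d = H/2 = 3.45 m (double drainage).
U > 60%: T_v = 1.781 − 0.933·log₁₀(100 − 65) = 0.34038.
t = T_v·H_d²/c_v = 0.34038×3.45²/3.3 = 1.228 years.

t ≈ 1.23 years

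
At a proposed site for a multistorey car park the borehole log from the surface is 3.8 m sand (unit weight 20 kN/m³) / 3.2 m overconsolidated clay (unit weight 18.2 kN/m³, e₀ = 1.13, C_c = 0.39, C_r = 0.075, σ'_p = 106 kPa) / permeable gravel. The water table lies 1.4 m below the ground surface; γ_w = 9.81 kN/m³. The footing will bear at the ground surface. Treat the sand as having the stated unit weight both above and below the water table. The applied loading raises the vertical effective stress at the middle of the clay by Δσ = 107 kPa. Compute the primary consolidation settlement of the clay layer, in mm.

Mid-depth of clay below the ground surface: z = 3.8 + 3.2/2 = 5.4 m.
Total vertical stress at mid-clay: σ_v = 20×3.8 + 18.2×1.6 = 105.12 kPa.
Pore pressure: u = 9.81×(5.4 − 1.4) = 39.24 kPa.
Initial effective stress: σ'_0 = σ_v − u = 105.12 − 39.24 = 65.88 kPa.
Final effective stress: σ'_f = 65.88 + 107 = 172.88 kPa.
σ'_f = 172.88 > σ'_p = 106 kPa, so the stress path crosses the preconsolidation pressure — recompression up to σ'_p, then virgin compression beyond:
S_c = H/(1+e₀)·[C_r·log₁₀(σ'_p/σ'_0) + C_c·log₁₀(σ'_f/σ'_p)]
    = 3.2/2.13 × [0.075×log₁₀(106/65.88) + 0.39×log₁₀(172.88/106)]
    = 1.5023 × [0.015491 + 0.082851] = 0.1477 m

S_c ≈ 148 mm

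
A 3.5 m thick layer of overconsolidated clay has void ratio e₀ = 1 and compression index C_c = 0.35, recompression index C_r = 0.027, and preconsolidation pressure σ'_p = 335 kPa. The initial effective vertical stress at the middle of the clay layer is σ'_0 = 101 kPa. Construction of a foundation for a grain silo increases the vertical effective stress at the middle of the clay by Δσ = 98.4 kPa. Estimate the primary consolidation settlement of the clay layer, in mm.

Final effective stress: σ'_f = 101 + 98.4 = 199.4 kPa.
σ'_f = 199.4 ≤ σ'_p = 335 kPa, so the clay remains overconsolidated and only the recompression index applies:
S_c = C_r·H/(1+e₀)·log₁₀(σ'_f/σ'_0) = 0.027×3.5/2×log₁₀(199.4/101)
    = 0.04725 × 0.2954 = 0.01396 m

S_c ≈ 14 mm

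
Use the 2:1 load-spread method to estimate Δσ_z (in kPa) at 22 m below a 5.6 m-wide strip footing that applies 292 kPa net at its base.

Δσ_z ≈ 59.2 kPa

By the 2:1 method the load spreads at 1 horizontal : 2 vertical, so at depth z the loaded area has grown by z in each plan dimension:
Δσ = qB/(B+z) = 292×5.6/(5.6+22) = 59.246 kPa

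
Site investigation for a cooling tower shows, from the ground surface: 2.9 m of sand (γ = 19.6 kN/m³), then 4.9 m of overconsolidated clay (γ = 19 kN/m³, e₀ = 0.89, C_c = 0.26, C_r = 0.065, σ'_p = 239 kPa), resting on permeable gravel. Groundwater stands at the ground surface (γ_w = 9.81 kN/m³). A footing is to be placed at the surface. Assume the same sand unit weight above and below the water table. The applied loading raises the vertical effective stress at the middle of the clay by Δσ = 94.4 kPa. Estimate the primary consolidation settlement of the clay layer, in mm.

S_c ≈ 76.8 mm

Mid-depth of clay below the ground surface: z = 2.9 + 4.9/2 = 5.35 m.
Total vertical stress at mid-clay: σ_v = 19.6×2.9 + 19×2.45 = 103.39 kPa.
Pore pressure: u = 9.81×(5.35 − 0) = 52.483 kPa.
Initial effective stress: σ'_0 = σ_v − u = 103.39 − 52.483 = 50.907 kPa.
Final effective stress: σ'_f = 50.907 + 94.4 = 145.31 kPa.
σ'_f = 145.31 ≤ σ'_p = 239 kPa, so the clay remains overconsolidated and only the recompression index applies:
S_c = C_r·H/(1+e₀)·log₁₀(σ'_f/σ'_0) = 0.065×4.9/1.89×log₁₀(145.31/50.907)
    = 0.16852 × 0.45552 = 0.07676 m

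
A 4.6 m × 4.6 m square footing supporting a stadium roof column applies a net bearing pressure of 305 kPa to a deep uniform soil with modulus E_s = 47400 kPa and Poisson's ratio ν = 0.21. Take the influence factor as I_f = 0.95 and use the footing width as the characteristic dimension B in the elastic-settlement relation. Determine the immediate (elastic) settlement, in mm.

S_e ≈ 26.9 mm

Immediate (elastic) settlement: S_e = q·B·(1−ν²)/E_s · I_f.
S_e = 305 × 4.6 × (1 − 0.21²) / 47400 × 0.95
    = 305 × 4.6 × 0.9559 / 47400 × 0.95
    = 0.02688 m = 26.88 mm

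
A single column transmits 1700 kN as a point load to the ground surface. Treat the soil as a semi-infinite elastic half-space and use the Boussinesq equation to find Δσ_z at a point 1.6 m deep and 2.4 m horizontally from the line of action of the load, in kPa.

Δσ_z ≈ 16.7 kPa

Boussinesq vertical stress below a point load on an elastic half-space:
Δσ_z = 3P/(2πz²) · [1 + (r/z)²]^(−5/2)
r/z = 2.4/1.6 = 1.5; [1+(r/z)²]^(−5/2) = 0.052516.
Δσ_z = 3×1700/(2π×1.6²) × 0.052516 = 317.07 × 0.052516 = 16.65 kPa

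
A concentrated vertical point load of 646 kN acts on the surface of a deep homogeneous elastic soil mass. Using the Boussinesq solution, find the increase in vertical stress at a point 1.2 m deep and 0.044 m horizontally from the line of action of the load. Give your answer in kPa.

Boussinesq vertical stress below a point load on an elastic half-space:
Δσ_z = 3P/(2πz²) · [1 + (r/z)²]^(−5/2)
r/z = 0.044/1.2 = 0.036667; [1+(r/z)²]^(−5/2) = 0.99665.
Δσ_z = 3×646/(2π×1.2²) × 0.99665 = 214.2 × 0.99665 = 213.5 kPa

Δσ_z ≈ 213 kPa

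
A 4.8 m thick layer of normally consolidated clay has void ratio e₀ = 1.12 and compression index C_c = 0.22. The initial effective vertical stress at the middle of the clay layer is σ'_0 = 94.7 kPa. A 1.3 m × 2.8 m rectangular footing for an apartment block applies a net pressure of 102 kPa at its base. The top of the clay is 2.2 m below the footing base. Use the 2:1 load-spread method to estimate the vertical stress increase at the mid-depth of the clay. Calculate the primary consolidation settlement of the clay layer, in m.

S_c ≈ 0.0186 m

Mid-depth of clay below the footing base: z = 2.2 + 4.8/2 = 4.6 m.
Stress increase at mid-clay by the 2:1 spreading method:
Δσ = qBL/((B+z)(L+z)) = 102×1.3×2.8/((1.3+4.6)(2.8+4.6)) = 8.5039 kPa
Final effective stress: σ'_f = σ'_0 + Δσ = 94.7 + 8.5039 = 103.2 kPa.
Normally consolidated clay, so the full stress increment lies on the virgin compression line:
S_c = C_c·H/(1+e₀)·log₁₀(σ'_f/σ'_0) = 0.22×4.8/(1+1.12)×log₁₀(103.2/94.7)
    = 0.49811 × 0.03733 = 0.01859 m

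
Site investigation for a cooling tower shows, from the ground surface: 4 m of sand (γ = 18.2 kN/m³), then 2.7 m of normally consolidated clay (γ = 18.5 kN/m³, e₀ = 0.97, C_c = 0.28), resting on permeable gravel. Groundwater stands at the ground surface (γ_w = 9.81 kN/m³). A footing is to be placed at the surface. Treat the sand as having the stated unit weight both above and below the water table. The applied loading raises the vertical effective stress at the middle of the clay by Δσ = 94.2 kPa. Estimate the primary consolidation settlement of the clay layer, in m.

Mid-depth of clay below the ground surface: z = 4 + 2.7/2 = 5.35 m.
Total vertical stress at mid-clay: σ_v = 18.2×4 + 18.5×1.35 = 97.775 kPa.
Pore pressure: u = 9.81×(5.35 − 0) = 52.483 kPa.
Initial effective stress: σ'_0 = σ_v − u = 97.775 − 52.483 = 45.292 kPa.
Final effective stress: σ'_f = σ'_0 + Δσ = 45.292 + 94.2 = 139.49 kPa.
Normally consolidated clay, so the full stress increment lies on the virgin compression line:
S_c = C_c·H/(1+e₀)·log₁₀(σ'_f/σ'_0) = 0.28×2.7/(1+0.97)×log₁₀(139.49/45.292)
    = 0.38376 × 0.48852 = 0.1875 m

S_c ≈ 0.187 m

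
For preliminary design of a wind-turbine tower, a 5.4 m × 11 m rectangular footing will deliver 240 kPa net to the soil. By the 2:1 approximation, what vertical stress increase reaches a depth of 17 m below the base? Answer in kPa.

Δσ_z ≈ 22.7 kPa

By the 2:1 method the load spreads at 1 horizontal : 2 vertical, so at depth z the loaded area has grown by z in each plan dimension:
Δσ = qBL/((B+z)(L+z)) = 240×5.4×11/((5.4+17)(11+17)) = 22.73 kPa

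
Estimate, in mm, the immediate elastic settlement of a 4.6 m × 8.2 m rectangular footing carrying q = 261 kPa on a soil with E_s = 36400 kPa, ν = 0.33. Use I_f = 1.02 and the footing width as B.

Immediate (elastic) settlement: S_e = q·B·(1−ν²)/E_s · I_f.
S_e = 261 × 4.6 × (1 − 0.33²) / 36400 × 1.02
    = 261 × 4.6 × 0.8911 / 36400 × 1.02
    = 0.02998 m = 29.98 mm

S_e ≈ 30 mm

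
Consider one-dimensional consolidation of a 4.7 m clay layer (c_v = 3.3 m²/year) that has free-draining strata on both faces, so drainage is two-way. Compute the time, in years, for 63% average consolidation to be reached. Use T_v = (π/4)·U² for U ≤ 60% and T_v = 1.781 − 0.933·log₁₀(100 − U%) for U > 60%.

Drainage path length: H_d = H/2 = 2.35 m (double drainage).
U > 60%: T_v = 1.781 − 0.933·log₁₀(100 − 63) = 0.31787.
t = T_v·H_d²/c_v = 0.31787×2.35²/3.3 = 0.532 years.

t ≈ 0.532 years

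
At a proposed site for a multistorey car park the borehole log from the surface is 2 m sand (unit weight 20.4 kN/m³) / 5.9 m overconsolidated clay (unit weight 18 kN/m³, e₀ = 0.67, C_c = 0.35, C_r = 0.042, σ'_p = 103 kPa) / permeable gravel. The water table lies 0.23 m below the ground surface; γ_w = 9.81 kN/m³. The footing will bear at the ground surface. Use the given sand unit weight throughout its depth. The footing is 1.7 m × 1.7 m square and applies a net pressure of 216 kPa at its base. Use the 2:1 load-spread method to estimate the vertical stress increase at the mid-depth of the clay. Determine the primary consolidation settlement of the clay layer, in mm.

S_c ≈ 16.7 mm

Mid-depth of clay below the ground surface: z = 2 + 5.9/2 = 4.95 m.
Total vertical stress at mid-clay: σ_v = 20.4×2 + 18×2.95 = 93.9 kPa.
Pore pressure: u = 9.81×(4.95 − 0.23) = 46.303 kPa.
Initial effective stress: σ'_0 = σ_v − u = 93.9 − 46.303 = 47.597 kPa.
Stress increase at mid-clay by the 2:1 spreading method:
Δσ = qBL/((B+z)(L+z)) = 216×1.7×1.7/((1.7+4.95)(1.7+4.95)) = 14.116 kPa
Final effective stress: σ'_f = 47.597 + 14.116 = 61.713 kPa.
σ'_f = 61.713 ≤ σ'_p = 103 kPa, so the clay remains overconsolidated and only the recompression index applies:
S_c = C_r·H/(1+e₀)·log₁₀(σ'_f/σ'_0) = 0.042×5.9/1.67×log₁₀(61.713/47.597)
    = 0.14838 × 0.1128 = 0.01674 m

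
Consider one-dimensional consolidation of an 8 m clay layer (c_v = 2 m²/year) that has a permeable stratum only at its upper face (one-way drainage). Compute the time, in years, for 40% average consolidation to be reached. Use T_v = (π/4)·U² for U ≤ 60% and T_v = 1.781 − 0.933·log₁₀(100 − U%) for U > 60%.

t ≈ 4.02 years

Drainage path length: H_d = H = 8 m (single drainage).
U ≤ 60%: T_v = (π/4)·U² = (π/4)×0.4² = 0.12566.
t = T_v·H_d²/c_v = 0.12566×8²/2 = 4.021 years.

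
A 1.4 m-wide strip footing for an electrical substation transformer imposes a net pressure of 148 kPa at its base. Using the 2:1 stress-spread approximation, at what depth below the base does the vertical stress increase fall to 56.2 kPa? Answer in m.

z ≈ 2.29 m

2:1 spreading — at depth z the loaded area has grown by z in each plan dimension:
qB/(B+z) = Δσ_z ⇒ z = qB/Δσ_z − B = 148×1.4/56.2 − 1.4 = 2.287 m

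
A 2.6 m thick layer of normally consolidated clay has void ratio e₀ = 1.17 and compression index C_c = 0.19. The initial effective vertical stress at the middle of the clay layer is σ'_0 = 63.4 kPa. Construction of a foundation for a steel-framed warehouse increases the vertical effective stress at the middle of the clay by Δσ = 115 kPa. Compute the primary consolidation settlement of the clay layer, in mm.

Final effective stress: σ'_f = σ'_0 + Δσ = 63.4 + 115 = 178.4 kPa.
Normally consolidated clay, so the full stress increment lies on the virgin compression line:
S_c = C_c·H/(1+e₀)·log₁₀(σ'_f/σ'_0) = 0.19×2.6/(1+1.17)×log₁₀(178.4/63.4)
    = 0.22765 × 0.44931 = 0.1023 m

S_c ≈ 102 mm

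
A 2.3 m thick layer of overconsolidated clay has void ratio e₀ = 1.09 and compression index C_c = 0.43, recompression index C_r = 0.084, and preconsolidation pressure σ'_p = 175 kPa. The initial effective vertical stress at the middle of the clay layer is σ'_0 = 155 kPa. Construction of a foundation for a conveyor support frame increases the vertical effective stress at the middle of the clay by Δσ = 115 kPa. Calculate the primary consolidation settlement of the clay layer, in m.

Final effective stress: σ'_f = 155 + 115 = 270 kPa.
σ'_f = 270 > σ'_p = 175 kPa, so the stress path crosses the preconsolidation pressure — recompression up to σ'_p, then virgin compression beyond:
S_c = H/(1+e₀)·[C_r·log₁₀(σ'_p/σ'_0) + C_c·log₁₀(σ'_f/σ'_p)]
    = 2.3/2.09 × [0.084×log₁₀(175/155) + 0.43×log₁₀(270/175)]
    = 1.1005 × [0.0044273 + 0.08098] = 0.09399 m

S_c ≈ 0.094 m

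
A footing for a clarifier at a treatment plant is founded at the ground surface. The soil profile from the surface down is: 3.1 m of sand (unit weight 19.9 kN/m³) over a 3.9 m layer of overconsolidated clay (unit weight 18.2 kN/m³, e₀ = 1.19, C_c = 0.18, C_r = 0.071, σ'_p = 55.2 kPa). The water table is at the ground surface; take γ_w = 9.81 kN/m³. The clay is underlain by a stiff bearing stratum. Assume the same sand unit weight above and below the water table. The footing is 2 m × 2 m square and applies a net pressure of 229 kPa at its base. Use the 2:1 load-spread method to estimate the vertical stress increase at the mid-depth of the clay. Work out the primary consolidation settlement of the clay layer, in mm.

Mid-depth of clay below the ground surface: z = 3.1 + 3.9/2 = 5.05 m.
Total vertical stress at mid-clay: σ_v = 19.9×3.1 + 18.2×1.95 = 97.18 kPa.
Pore pressure: u = 9.81×(5.05 − 0) = 49.541 kPa.
Initial effective stress: σ'_0 = σ_v − u = 97.18 − 49.541 = 47.639 kPa.
Stress increase at mid-clay by the 2:1 spreading method:
Δσ = qBL/((B+z)(L+z)) = 229×2×2/((2+5.05)(2+5.05)) = 18.43 kPa
Final effective stress: σ'_f = 47.639 + 18.43 = 66.069 kPa.
σ'_f = 66.069 > σ'_p = 55.2 kPa, so the stress path crosses the preconsolidation pressure — recompression up to σ'_p, then virgin compression beyond:
S_c = H/(1+e₀)·[C_r·log₁₀(σ'_p/σ'_0) + C_c·log₁₀(σ'_f/σ'_p)]
    = 3.9/2.19 × [0.071×log₁₀(55.2/47.639) + 0.18×log₁₀(66.069/55.2)]
    = 1.7808 × [0.0045423 + 0.014051] = 0.03311 m

S_c ≈ 33.1 mm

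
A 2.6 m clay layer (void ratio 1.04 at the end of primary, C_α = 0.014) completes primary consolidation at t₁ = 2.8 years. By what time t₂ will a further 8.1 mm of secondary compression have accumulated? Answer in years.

t₂ ≈ 7.96 years

S_s = C_α·H/(1+e_p)·log₁₀(t₂/t₁) ⇒ log₁₀(t₂/t₁) = S_s·(1+e_p)/(C_α·H).
log₁₀(t₂/t₁) = 0.0081 × (1+1.04) / (0.014×2.6) = 0.454
t₂ = t₁ × 10^0.454 = 2.8 × 2.844 = 7.964 years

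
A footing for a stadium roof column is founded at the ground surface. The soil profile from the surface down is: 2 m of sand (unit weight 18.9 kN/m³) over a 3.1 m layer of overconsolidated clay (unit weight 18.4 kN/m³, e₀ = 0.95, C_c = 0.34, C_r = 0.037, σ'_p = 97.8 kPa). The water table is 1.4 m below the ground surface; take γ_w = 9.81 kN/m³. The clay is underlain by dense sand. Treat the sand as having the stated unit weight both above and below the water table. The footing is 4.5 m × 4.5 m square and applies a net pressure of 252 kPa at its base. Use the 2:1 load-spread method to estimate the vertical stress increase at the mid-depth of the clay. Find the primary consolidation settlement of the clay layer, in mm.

S_c ≈ 75.4 mm

Mid-depth of clay below the ground surface: z = 2 + 3.1/2 = 3.55 m.
Total vertical stress at mid-clay: σ_v = 18.9×2 + 18.4×1.55 = 66.32 kPa.
Pore pressure: u = 9.81×(3.55 − 1.4) = 21.091 kPa.
Initial effective stress: σ'_0 = σ_v − u = 66.32 − 21.091 = 45.229 kPa.
Stress increase at mid-clay by the 2:1 spreading method:
Δσ = qBL/((B+z)(L+z)) = 252×4.5×4.5/((4.5+3.55)(4.5+3.55)) = 78.747 kPa
Final effective stress: σ'_f = 45.229 + 78.747 = 123.98 kPa.
σ'_f = 123.98 > σ'_p = 97.8 kPa, so the stress path crosses the preconsolidation pressure — recompression up to σ'_p, then virgin compression beyond:
S_c = H/(1+e₀)·[C_r·log₁₀(σ'_p/σ'_0) + C_c·log₁₀(σ'_f/σ'_p)]
    = 3.1/1.95 × [0.037×log₁₀(97.8/45.229) + 0.34×log₁₀(123.98/97.8)]
    = 1.5897 × [0.012392 + 0.035024] = 0.07538 m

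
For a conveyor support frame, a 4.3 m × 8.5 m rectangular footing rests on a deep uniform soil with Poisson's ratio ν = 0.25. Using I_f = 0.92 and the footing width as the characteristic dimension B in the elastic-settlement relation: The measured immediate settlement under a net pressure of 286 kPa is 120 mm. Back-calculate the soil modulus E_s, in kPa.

S_e = q·B·(1−ν²)/E_s · I_f  ⇒  E_s = q·B·(1−ν²)·I_f / S_e.
E_s = 286 × 4.3 × 0.9375 × 0.92 / 0.12 = 8839 kPa

E_s ≈ 8840 kPa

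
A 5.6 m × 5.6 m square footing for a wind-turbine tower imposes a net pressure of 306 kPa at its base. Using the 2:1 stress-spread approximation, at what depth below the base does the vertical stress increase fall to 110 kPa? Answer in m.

2:1 spreading — at depth z the loaded area has grown by z in each plan dimension:
qB²/(B+z)² = Δσ_z ⇒ z = B(√(q/Δσ_z) − 1) = 5.6×(√(306/110) − 1) = 3.74 m

z ≈ 3.74 m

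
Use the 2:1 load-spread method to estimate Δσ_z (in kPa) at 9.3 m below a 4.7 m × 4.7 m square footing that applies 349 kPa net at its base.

Δσ_z ≈ 39.3 kPa

By the 2:1 method the load spreads at 1 horizontal : 2 vertical, so at depth z the loaded area has grown by z in each plan dimension:
Δσ = qBL/((B+z)(L+z)) = 349×4.7×4.7/((4.7+9.3)(4.7+9.3)) = 39.334 kPa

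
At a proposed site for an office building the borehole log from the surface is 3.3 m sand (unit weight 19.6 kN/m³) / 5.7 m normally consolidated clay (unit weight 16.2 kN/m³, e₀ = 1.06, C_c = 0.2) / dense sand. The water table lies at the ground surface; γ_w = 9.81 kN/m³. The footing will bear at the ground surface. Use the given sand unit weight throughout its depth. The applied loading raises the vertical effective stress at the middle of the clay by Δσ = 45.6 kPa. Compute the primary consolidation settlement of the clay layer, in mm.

Mid-depth of clay below the ground surface: z = 3.3 + 5.7/2 = 6.15 m.
Total vertical stress at mid-clay: σ_v = 19.6×3.3 + 16.2×2.85 = 110.85 kPa.
Pore pressure: u = 9.81×(6.15 − 0) = 60.332 kPa.
Initial effective stress: σ'_0 = σ_v − u = 110.85 − 60.332 = 50.518 kPa.
Final effective stress: σ'_f = σ'_0 + Δσ = 50.518 + 45.6 = 96.118 kPa.
Normally consolidated clay, so the full stress increment lies on the virgin compression line:
S_c = C_c·H/(1+e₀)·log₁₀(σ'_f/σ'_0) = 0.2×5.7/(1+1.06)×log₁₀(96.118/50.518)
    = 0.5534 × 0.27936 = 0.1546 m

S_c ≈ 155 mm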